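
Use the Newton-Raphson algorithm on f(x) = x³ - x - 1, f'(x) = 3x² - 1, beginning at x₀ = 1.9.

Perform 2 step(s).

f(x) = x³ - x - 1
f'(x) = 3x² - 1
x₀ = 1.9

Newton-Raphson formula: x_{n+1} = x_n - f(x_n)/f'(x_n)

Iteration 1:
  f(1.900000) = 3.959000
  f'(1.900000) = 9.830000
  x_1 = 1.900000 - 3.959000/9.830000 = 1.497253
Iteration 2:
  f(1.497253) = 0.859240
  f'(1.497253) = 5.725302
  x_2 = 1.497253 - 0.859240/5.725302 = 1.347176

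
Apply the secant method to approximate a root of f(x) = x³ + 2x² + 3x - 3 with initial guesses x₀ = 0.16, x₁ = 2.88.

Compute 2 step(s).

f(x) = x³ + 2x² + 3x - 3
x₀ = 0.16, x₁ = 2.88

Secant formula: x_{n+1} = x_n - f(x_n)(x_n - x_{n-1})/(f(x_n) - f(x_{n-1}))

Iteration 1:
  f(0.160000) = -2.464704
  f(2.880000) = 46.116672
  x_2 = 2.880000 - 46.116672×(2.880000 - 0.160000)/(46.116672 - (-2.464704))
       = 0.297995
Iteration 2:
  f(2.880000) = 46.116672
  f(0.297995) = -1.901950
  x_3 = 0.297995 - (-1.901950)×(0.297995 - 2.880000)/(-1.901950 - 46.116672)
       = 0.400265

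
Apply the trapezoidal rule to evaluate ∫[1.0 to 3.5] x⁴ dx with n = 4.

f(x) = x⁴
a = 1.0, b = 3.5, n = 4
h = (b - a)/n = 0.625000

Trapezoidal rule: (h/2)[f(x₀) + 2f(x₁) + 2f(x₂) + ... + f(xₙ)]

x_0 = 1.0000, f(x_0) = 1.000000, coefficient = 1
x_1 = 1.6250, f(x_1) = 6.972900, coefficient = 2
x_2 = 2.2500, f(x_2) = 25.628906, coefficient = 2
x_3 = 2.8750, f(x_3) = 68.320557, coefficient = 2
x_4 = 3.5000, f(x_4) = 150.062500, coefficient = 1

I ≈ (0.625000/2) × 352.907227 = 110.283508
Exact value: 104.843750
Error: 5.439758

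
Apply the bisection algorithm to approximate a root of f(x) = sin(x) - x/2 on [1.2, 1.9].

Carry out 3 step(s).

f(x) = sin(x) - x/2
Initial interval: [1.2, 1.9]

Iteration 1:
  c_1 = (1.200000 + 1.900000)/2 = 1.550000
  f(c_1) = f(1.550000) = 0.224784
  f(a) × f(c) ≥ 0, new interval: [1.550000, 1.900000]
Iteration 2:
  c_2 = (1.550000 + 1.900000)/2 = 1.725000
  f(c_2) = f(1.725000) = 0.125634
  f(a) × f(c) ≥ 0, new interval: [1.725000, 1.900000]
Iteration 3:
  c_3 = (1.725000 + 1.900000)/2 = 1.812500
  f(c_3) = f(1.812500) = 0.064682
  f(a) × f(c) ≥ 0, new interval: [1.812500, 1.900000]

After 3 iteration(s), the approximation is c_3 = 1.812500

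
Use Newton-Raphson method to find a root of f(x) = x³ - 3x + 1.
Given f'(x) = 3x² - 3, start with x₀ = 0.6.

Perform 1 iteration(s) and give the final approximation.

f(x) = x³ - 3x + 1
f'(x) = 3x² - 3
x₀ = 0.6

Newton-Raphson formula: x_{n+1} = x_n - f(x_n)/f'(x_n)

Iteration 1:
  f(0.600000) = -0.584000
  f'(0.600000) = -1.920000
  x_1 = 0.600000 - (-0.584000)/(-1.920000) = 0.295833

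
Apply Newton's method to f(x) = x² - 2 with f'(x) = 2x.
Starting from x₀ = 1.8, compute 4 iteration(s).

f(x) = x² - 2
f'(x) = 2x
x₀ = 1.8

Newton-Raphson formula: x_{n+1} = x_n - f(x_n)/f'(x_n)

Iteration 1:
  f(1.800000) = 1.240000
  f'(1.800000) = 3.600000
  x_1 = 1.800000 - 1.240000/3.600000 = 1.455556
Iteration 2:
  f(1.455556) = 0.118642
  f'(1.455556) = 2.911111
  x_2 = 1.455556 - 0.118642/2.911111 = 1.414801
Iteration 3:
  f(1.414801) = 0.001661
  f'(1.414801) = 2.829601
  x_3 = 1.414801 - 0.001661/2.829601 = 1.414214
Iteration 4:
  f(1.414214) = 0.000000
  f'(1.414214) = 2.828427
  x_4 = 1.414214 - 0.000000/2.828427 = 1.414214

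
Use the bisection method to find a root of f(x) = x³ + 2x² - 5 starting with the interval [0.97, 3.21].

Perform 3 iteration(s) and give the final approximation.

f(x) = x³ + 2x² - 5
Initial interval: [0.97, 3.21]

Iteration 1:
  c_1 = (0.970000 + 3.210000)/2 = 2.090000
  f(c_1) = f(2.090000) = 12.865529
  f(a) × f(c) < 0, new interval: [0.970000, 2.090000]
Iteration 2:
  c_2 = (0.970000 + 2.090000)/2 = 1.530000
  f(c_2) = f(1.530000) = 3.263377
  f(a) × f(c) < 0, new interval: [0.970000, 1.530000]
Iteration 3:
  c_3 = (0.970000 + 1.530000)/2 = 1.250000
  f(c_3) = f(1.250000) = 0.078125
  f(a) × f(c) < 0, new interval: [0.970000, 1.250000]

After 3 iteration(s), the approximation is c_3 = 1.250000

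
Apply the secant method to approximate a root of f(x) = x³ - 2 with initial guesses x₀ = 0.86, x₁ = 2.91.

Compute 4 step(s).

f(x) = x³ - 2
x₀ = 0.86, x₁ = 2.91

Secant formula: x_{n+1} = x_n - f(x_n)(x_n - x_{n-1})/(f(x_n) - f(x_{n-1}))

Iteration 1:
  f(0.860000) = -1.363944
  f(2.910000) = 22.642171
  x_2 = 2.910000 - 22.642171×(2.910000 - 0.860000)/(22.642171 - (-1.363944))
       = 0.976474
Iteration 2:
  f(2.910000) = 22.642171
  f(0.976474) = -1.068931
  x_3 = 0.976474 - (-1.068931)×(0.976474 - 2.910000)/(-1.068931 - 22.642171)
       = 1.063640
Iteration 3:
  f(0.976474) = -1.068931
  f(1.063640) = -0.796672
  x_4 = 1.063640 - (-0.796672)×(1.063640 - 0.976474)/(-0.796672 - (-1.068931))
       = 1.318702
Iteration 4:
  f(1.063640) = -0.796672
  f(1.318702) = 0.293188
  x_5 = 1.318702 - 0.293188×(1.318702 - 1.063640)/(0.293188 - (-0.796672))
       = 1.250086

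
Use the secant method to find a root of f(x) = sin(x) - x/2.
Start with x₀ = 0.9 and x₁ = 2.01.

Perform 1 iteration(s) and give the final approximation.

f(x) = sin(x) - x/2
x₀ = 0.9, x₁ = 2.01

Secant formula: x_{n+1} = x_n - f(x_n)(x_n - x_{n-1})/(f(x_n) - f(x_{n-1}))

Iteration 1:
  f(0.900000) = 0.333327
  f(2.010000) = -0.099909
  x_2 = 2.010000 - (-0.099909)×(2.010000 - 0.900000)/(-0.099909 - 0.333327)
       = 1.754021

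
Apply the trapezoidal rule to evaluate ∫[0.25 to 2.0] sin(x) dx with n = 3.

f(x) = sin(x)
a = 0.25, b = 2.0, n = 3
h = (b - a)/n = 0.583333

Trapezoidal rule: (h/2)[f(x₀) + 2f(x₁) + 2f(x₂) + ... + f(xₙ)]

x_0 = 0.2500, f(x_0) = 0.247404, coefficient = 1
x_1 = 0.8333, f(x_1) = 0.740177, coefficient = 2
x_2 = 1.4167, f(x_2) = 0.988146, coefficient = 2
x_3 = 2.0000, f(x_3) = 0.909297, coefficient = 1

I ≈ (0.583333/2) × 4.613346 = 1.345559
Exact value: 1.385059
Error: 0.039500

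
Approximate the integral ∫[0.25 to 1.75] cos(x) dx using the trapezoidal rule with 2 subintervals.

f(x) = cos(x)
a = 0.25, b = 1.75, n = 2
h = (b - a)/n = 0.750000

Trapezoidal rule: (h/2)[f(x₀) + 2f(x₁) + 2f(x₂) + ... + f(xₙ)]

x_0 = 0.2500, f(x_0) = 0.968912, coefficient = 1
x_1 = 1.0000, f(x_1) = 0.540302, coefficient = 2
x_2 = 1.7500, f(x_2) = -0.178246, coefficient = 1

I ≈ (0.750000/2) × 1.871271 = 0.701727
Exact value: 0.736582
Error: 0.034855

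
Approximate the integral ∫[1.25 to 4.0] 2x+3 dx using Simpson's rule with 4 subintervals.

f(x) = 2x+3
a = 1.25, b = 4.0, n = 4
h = (b - a)/n = 0.687500

Simpson's rule: (h/3)[f(x₀) + 4f(x₁) + 2f(x₂) + ... + f(xₙ)]

x_0 = 1.2500, f(x_0) = 5.500000, coefficient = 1
x_1 = 1.9375, f(x_1) = 6.875000, coefficient = 4
x_2 = 2.6250, f(x_2) = 8.250000, coefficient = 2
x_3 = 3.3125, f(x_3) = 9.625000, coefficient = 4
x_4 = 4.0000, f(x_4) = 11.000000, coefficient = 1

I ≈ (0.687500/3) × 99.000000 = 22.687500
Exact value: 22.687500
Error: 0.000000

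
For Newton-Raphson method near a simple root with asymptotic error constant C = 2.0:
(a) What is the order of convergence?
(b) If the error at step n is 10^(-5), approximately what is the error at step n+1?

(a) Newton-Raphson has quadratic (order 2) convergence near simple roots.
    This means |e_{n+1}| ≈ C|e_n|².

(b) With |e_n| = 10^(-5) and C = 2.0:
    |e_{n+1}| ≈ 2.0 × (10^(-5))² = 2.0 × 10^(-10)

(a) 2 (quadratic); (b) |e_{n+1}| ≈ 2.000e-10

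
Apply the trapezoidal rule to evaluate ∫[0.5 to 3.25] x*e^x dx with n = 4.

f(x) = x*e^x
a = 0.5, b = 3.25, n = 4
h = (b - a)/n = 0.687500

Trapezoidal rule: (h/2)[f(x₀) + 2f(x₁) + 2f(x₂) + ... + f(xₙ)]

x_0 = 0.5000, f(x_0) = 0.824361, coefficient = 1
x_1 = 1.1875, f(x_1) = 3.893663, coefficient = 2
x_2 = 1.8750, f(x_2) = 12.226536, coefficient = 2
x_3 = 2.5625, f(x_3) = 33.231006, coefficient = 2
x_4 = 3.2500, f(x_4) = 83.818605, coefficient = 1

I ≈ (0.687500/2) × 183.345374 = 63.024972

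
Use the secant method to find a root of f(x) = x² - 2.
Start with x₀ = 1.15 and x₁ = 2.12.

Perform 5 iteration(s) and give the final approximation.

f(x) = x² - 2
x₀ = 1.15, x₁ = 2.12

Secant formula: x_{n+1} = x_n - f(x_n)(x_n - x_{n-1})/(f(x_n) - f(x_{n-1}))

Iteration 1:
  f(1.150000) = -0.677500
  f(2.120000) = 2.494400
  x_2 = 2.120000 - 2.494400×(2.120000 - 1.150000)/(2.494400 - (-0.677500))
       = 1.357187
Iteration 2:
  f(2.120000) = 2.494400
  f(1.357187) = -0.158045
  x_3 = 1.357187 - (-0.158045)×(1.357187 - 2.120000)/(-0.158045 - 2.494400)
       = 1.402638
Iteration 3:
  f(1.357187) = -0.158045
  f(1.402638) = -0.032605
  x_4 = 1.402638 - (-0.032605)×(1.402638 - 1.357187)/(-0.032605 - (-0.158045))
       = 1.414453
Iteration 4:
  f(1.402638) = -0.032605
  f(1.414453) = 0.000677
  x_5 = 1.414453 - 0.000677×(1.414453 - 1.402638)/(0.000677 - (-0.032605))
       = 1.414213
Iteration 5:
  f(1.414453) = 0.000677
  f(1.414213) = -0.000003
  x_6 = 1.414213 - (-0.000003)×(1.414213 - 1.414453)/(-0.000003 - 0.000677)
       = 1.414214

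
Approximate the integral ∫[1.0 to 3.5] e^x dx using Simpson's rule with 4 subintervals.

f(x) = e^x
a = 1.0, b = 3.5, n = 4
h = (b - a)/n = 0.625000

Simpson's rule: (h/3)[f(x₀) + 4f(x₁) + 2f(x₂) + ... + f(xₙ)]

x_0 = 1.0000, f(x_0) = 2.718282, coefficient = 1
x_1 = 1.6250, f(x_1) = 5.078419, coefficient = 4
x_2 = 2.2500, f(x_2) = 9.487736, coefficient = 2
x_3 = 2.8750, f(x_3) = 17.725424, coefficient = 4
x_4 = 3.5000, f(x_4) = 33.115452, coefficient = 1

I ≈ (0.625000/3) × 146.024578 = 30.421787
Exact value: 30.397170
Error: 0.024617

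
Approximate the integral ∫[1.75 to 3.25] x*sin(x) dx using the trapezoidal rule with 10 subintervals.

f(x) = x*sin(x)
a = 1.75, b = 3.25, n = 10
h = (b - a)/n = 0.150000

Trapezoidal rule: (h/2)[f(x₀) + 2f(x₁) + 2f(x₂) + ... + f(xₙ)]

x_0 = 1.7500, f(x_0) = 1.721975, coefficient = 1
x_1 = 1.9000, f(x_1) = 1.797970, coefficient = 2
x_2 = 2.0500, f(x_2) = 1.819093, coefficient = 2
x_3 = 2.2000, f(x_3) = 1.778692, coefficient = 2
x_4 = 2.3500, f(x_4) = 1.671962, coefficient = 2
x_5 = 2.5000, f(x_5) = 1.496180, coefficient = 2
x_6 = 2.6500, f(x_6) = 1.250881, coefficient = 2
x_7 = 2.8000, f(x_7) = 0.937967, coefficient = 2
x_8 = 2.9500, f(x_8) = 0.561747, coefficient = 2
x_9 = 3.1000, f(x_9) = 0.128900, coefficient = 2
x_10 = 3.2500, f(x_10) = -0.351634, coefficient = 1

I ≈ (0.150000/2) × 24.257126 = 1.819284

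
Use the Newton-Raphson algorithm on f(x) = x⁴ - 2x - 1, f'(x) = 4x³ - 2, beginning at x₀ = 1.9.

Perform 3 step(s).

f(x) = x⁴ - 2x - 1
f'(x) = 4x³ - 2
x₀ = 1.9

Newton-Raphson formula: x_{n+1} = x_n - f(x_n)/f'(x_n)

Iteration 1:
  f(1.900000) = 8.232100
  f'(1.900000) = 25.436000
  x_1 = 1.900000 - 8.232100/25.436000 = 1.576360
Iteration 2:
  f(1.576360) = 2.022066
  f'(1.576360) = 13.668465
  x_2 = 1.576360 - 2.022066/13.668465 = 1.428424
Iteration 3:
  f(1.428424) = 0.306361
  f'(1.428424) = 9.658190
  x_3 = 1.428424 - 0.306361/9.658190 = 1.396703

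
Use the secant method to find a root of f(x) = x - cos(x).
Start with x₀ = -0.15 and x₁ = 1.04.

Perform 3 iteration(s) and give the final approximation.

f(x) = x - cos(x)
x₀ = -0.15, x₁ = 1.04

Secant formula: x_{n+1} = x_n - f(x_n)(x_n - x_{n-1})/(f(x_n) - f(x_{n-1}))

Iteration 1:
  f(-0.150000) = -1.138771
  f(1.040000) = 0.533780
  x_2 = 1.040000 - 0.533780×(1.040000 - (-0.150000))/(0.533780 - (-1.138771))
       = 0.660222
Iteration 2:
  f(1.040000) = 0.533780
  f(0.660222) = -0.129634
  x_3 = 0.660222 - (-0.129634)×(0.660222 - 1.040000)/(-0.129634 - 0.533780)
       = 0.734432
Iteration 3:
  f(0.660222) = -0.129634
  f(0.734432) = -0.007779
  x_4 = 0.734432 - (-0.007779)×(0.734432 - 0.660222)/(-0.007779 - (-0.129634))
       = 0.739170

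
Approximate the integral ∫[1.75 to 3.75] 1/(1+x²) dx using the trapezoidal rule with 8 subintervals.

f(x) = 1/(1+x²)
a = 1.75, b = 3.75, n = 8
h = (b - a)/n = 0.250000

Trapezoidal rule: (h/2)[f(x₀) + 2f(x₁) + 2f(x₂) + ... + f(xₙ)]

x_0 = 1.7500, f(x_0) = 0.246154, coefficient = 1
x_1 = 2.0000, f(x_1) = 0.200000, coefficient = 2
x_2 = 2.2500, f(x_2) = 0.164948, coefficient = 2
x_3 = 2.5000, f(x_3) = 0.137931, coefficient = 2
x_4 = 2.7500, f(x_4) = 0.116788, coefficient = 2
x_5 = 3.0000, f(x_5) = 0.100000, coefficient = 2
x_6 = 3.2500, f(x_6) = 0.086486, coefficient = 2
x_7 = 3.5000, f(x_7) = 0.075472, coefficient = 2
x_8 = 3.7500, f(x_8) = 0.066390, coefficient = 1

I ≈ (0.250000/2) × 2.075796 = 0.259474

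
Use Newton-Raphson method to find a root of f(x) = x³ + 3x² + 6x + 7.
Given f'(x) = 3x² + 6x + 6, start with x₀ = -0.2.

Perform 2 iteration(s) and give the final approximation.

f(x) = x³ + 3x² + 6x + 7
f'(x) = 3x² + 6x + 6
x₀ = -0.2

Newton-Raphson formula: x_{n+1} = x_n - f(x_n)/f'(x_n)

Iteration 1:
  f(-0.200000) = 5.912000
  f'(-0.200000) = 4.920000
  x_1 = -0.200000 - 5.912000/4.920000 = -1.401626
Iteration 2:
  f(-1.401626) = 1.730338
  f'(-1.401626) = 3.483910
  x_2 = -1.401626 - 1.730338/3.483910 = -1.898292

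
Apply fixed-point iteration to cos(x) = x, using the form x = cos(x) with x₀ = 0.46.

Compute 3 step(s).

Equation: cos(x) = x
Fixed-point form: x = cos(x)
x₀ = 0.46

x_1 = g(0.460000) = 0.896052
x_2 = g(0.896052) = 0.624697
x_3 = g(0.624697) = 0.811140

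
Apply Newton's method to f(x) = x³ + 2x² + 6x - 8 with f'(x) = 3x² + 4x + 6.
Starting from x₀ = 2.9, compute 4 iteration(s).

f(x) = x³ + 2x² + 6x - 8
f'(x) = 3x² + 4x + 6
x₀ = 2.9

Newton-Raphson formula: x_{n+1} = x_n - f(x_n)/f'(x_n)

Iteration 1:
  f(2.900000) = 50.609000
  f'(2.900000) = 42.830000
  x_1 = 2.900000 - 50.609000/42.830000 = 1.718375
Iteration 2:
  f(1.718375) = 13.289914
  f'(1.718375) = 21.731938
  x_2 = 1.718375 - 13.289914/21.731938 = 1.106837
Iteration 3:
  f(1.106837) = 2.447165
  f'(1.106837) = 14.102608
  x_3 = 1.106837 - 2.447165/14.102608 = 0.933311
Iteration 4:
  f(0.933311) = 0.154982
  f'(0.933311) = 12.346451
  x_4 = 0.933311 - 0.154982/12.346451 = 0.920758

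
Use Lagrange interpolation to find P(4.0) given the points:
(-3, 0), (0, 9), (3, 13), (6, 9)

Lagrange interpolation formula:
P(x) = Σ yᵢ × Lᵢ(x)
where Lᵢ(x) = Π_{j≠i} (x - xⱼ)/(xᵢ - xⱼ)

L_0(4.0) = (4.0 - 0)/(-3 - 0) × (4.0 - 3)/(-3 - 3) × (4.0 - 6)/(-3 - 6) = 0.049383
L_1(4.0) = (4.0 - (-3))/(0 - (-3)) × (4.0 - 3)/(0 - 3) × (4.0 - 6)/(0 - 6) = -0.259259
L_2(4.0) = (4.0 - (-3))/(3 - (-3)) × (4.0 - 0)/(3 - 0) × (4.0 - 6)/(3 - 6) = 1.037037
L_3(4.0) = (4.0 - (-3))/(6 - (-3)) × (4.0 - 0)/(6 - 0) × (4.0 - 3)/(6 - 3) = 0.172840

P(4.0) = 0×L_0(4.0) + 9×L_1(4.0) + 13×L_2(4.0) + 9×L_3(4.0)
P(4.0) = 12.703704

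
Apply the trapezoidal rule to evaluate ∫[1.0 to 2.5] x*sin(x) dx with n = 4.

f(x) = x*sin(x)
a = 1.0, b = 2.5, n = 4
h = (b - a)/n = 0.375000

Trapezoidal rule: (h/2)[f(x₀) + 2f(x₁) + 2f(x₂) + ... + f(xₙ)]

x_0 = 1.0000, f(x_0) = 0.841471, coefficient = 1
x_1 = 1.3750, f(x_1) = 1.348728, coefficient = 2
x_2 = 1.7500, f(x_2) = 1.721975, coefficient = 2
x_3 = 2.1250, f(x_3) = 1.806930, coefficient = 2
x_4 = 2.5000, f(x_4) = 1.496180, coefficient = 1

I ≈ (0.375000/2) × 12.092917 = 2.267422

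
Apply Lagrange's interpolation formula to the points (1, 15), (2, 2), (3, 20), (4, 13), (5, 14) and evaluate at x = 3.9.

Lagrange interpolation formula:
P(x) = Σ yᵢ × Lᵢ(x)
where Lᵢ(x) = Π_{j≠i} (x - xⱼ)/(xᵢ - xⱼ)

L_0(3.9) = (3.9 - 2)/(1 - 2) × (3.9 - 3)/(1 - 3) × (3.9 - 4)/(1 - 4) × (3.9 - 5)/(1 - 5) = 0.007838
L_1(3.9) = (3.9 - 1)/(2 - 1) × (3.9 - 3)/(2 - 3) × (3.9 - 4)/(2 - 4) × (3.9 - 5)/(2 - 5) = -0.047850
L_2(3.9) = (3.9 - 1)/(3 - 1) × (3.9 - 2)/(3 - 2) × (3.9 - 4)/(3 - 4) × (3.9 - 5)/(3 - 5) = 0.151525
L_3(3.9) = (3.9 - 1)/(4 - 1) × (3.9 - 2)/(4 - 2) × (3.9 - 3)/(4 - 3) × (3.9 - 5)/(4 - 5) = 0.909150
L_4(3.9) = (3.9 - 1)/(5 - 1) × (3.9 - 2)/(5 - 2) × (3.9 - 3)/(5 - 3) × (3.9 - 4)/(5 - 4) = -0.020663

P(3.9) = 15×L_0(3.9) + 2×L_1(3.9) + 20×L_2(3.9) + 13×L_3(3.9) + 14×L_4(3.9)
P(3.9) = 14.582038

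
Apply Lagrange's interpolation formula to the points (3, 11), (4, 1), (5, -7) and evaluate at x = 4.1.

Lagrange interpolation formula:
P(x) = Σ yᵢ × Lᵢ(x)
where Lᵢ(x) = Π_{j≠i} (x - xⱼ)/(xᵢ - xⱼ)

L_0(4.1) = (4.1 - 4)/(3 - 4) × (4.1 - 5)/(3 - 5) = -0.045000
L_1(4.1) = (4.1 - 3)/(4 - 3) × (4.1 - 5)/(4 - 5) = 0.990000
L_2(4.1) = (4.1 - 3)/(5 - 3) × (4.1 - 4)/(5 - 4) = 0.055000

P(4.1) = 11×L_0(4.1) + 1×L_1(4.1) + (-7)×L_2(4.1)
P(4.1) = 0.110000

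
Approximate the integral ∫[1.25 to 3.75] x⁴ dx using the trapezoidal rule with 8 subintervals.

f(x) = x⁴
a = 1.25, b = 3.75, n = 8
h = (b - a)/n = 0.312500

Trapezoidal rule: (h/2)[f(x₀) + 2f(x₁) + 2f(x₂) + ... + f(xₙ)]

x_0 = 1.2500, f(x_0) = 2.441406, coefficient = 1
x_1 = 1.5625, f(x_1) = 5.960464, coefficient = 2
x_2 = 1.8750, f(x_2) = 12.359619, coefficient = 2
x_3 = 2.1875, f(x_3) = 22.897720, coefficient = 2
x_4 = 2.5000, f(x_4) = 39.062500, coefficient = 2
x_5 = 2.8125, f(x_5) = 62.570572, coefficient = 2
x_6 = 3.1250, f(x_6) = 95.367432, coefficient = 2
x_7 = 3.4375, f(x_7) = 139.627457, coefficient = 2
x_8 = 3.7500, f(x_8) = 197.753906, coefficient = 1

I ≈ (0.312500/2) × 955.886841 = 149.357319
Exact value: 147.705078
Error: 1.652241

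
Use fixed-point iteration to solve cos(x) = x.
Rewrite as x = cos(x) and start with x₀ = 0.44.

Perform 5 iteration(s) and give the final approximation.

Equation: cos(x) = x
Fixed-point form: x = cos(x)
x₀ = 0.44

x_1 = g(0.440000) = 0.904752
x_2 = g(0.904752) = 0.617881
x_3 = g(0.617881) = 0.815108
x_4 = g(0.815108) = 0.685790
x_5 = g(0.685790) = 0.773919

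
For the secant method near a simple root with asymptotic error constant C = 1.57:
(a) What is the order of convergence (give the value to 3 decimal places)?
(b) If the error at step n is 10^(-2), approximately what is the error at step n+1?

(a) Secant method has superlinear convergence with order φ = (1+√5)/2 ≈ 1.618.
    This means |e_{n+1}| ≈ C|e_n|^1.618.

(b) With |e_n| = 10^(-2) and C = 1.57:
    |e_{n+1}| ≈ 1.57 × (10^(-2))^1.618 = 1.57 × 10^(-3.24)

(a) ≈ 1.618 (golden ratio); (b) |e_{n+1}| ≈ 9.117e-04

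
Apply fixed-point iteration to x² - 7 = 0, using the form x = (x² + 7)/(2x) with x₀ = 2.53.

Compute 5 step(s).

Equation: x² - 7 = 0
Fixed-point form: x = (x² + 7)/(2x)
x₀ = 2.53

x_1 = g(2.530000) = 2.648399
x_2 = g(2.648399) = 2.645753
x_3 = g(2.645753) = 2.645751
x_4 = g(2.645751) = 2.645751
x_5 = g(2.645751) = 2.645751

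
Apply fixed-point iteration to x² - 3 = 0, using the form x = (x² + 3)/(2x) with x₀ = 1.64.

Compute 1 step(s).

Equation: x² - 3 = 0
Fixed-point form: x = (x² + 3)/(2x)
x₀ = 1.64

x_1 = g(1.640000) = 1.734634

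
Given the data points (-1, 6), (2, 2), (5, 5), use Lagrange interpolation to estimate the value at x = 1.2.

Lagrange interpolation formula:
P(x) = Σ yᵢ × Lᵢ(x)
where Lᵢ(x) = Π_{j≠i} (x - xⱼ)/(xᵢ - xⱼ)

L_0(1.2) = (1.2 - 2)/(-1 - 2) × (1.2 - 5)/(-1 - 5) = 0.168889
L_1(1.2) = (1.2 - (-1))/(2 - (-1)) × (1.2 - 5)/(2 - 5) = 0.928889
L_2(1.2) = (1.2 - (-1))/(5 - (-1)) × (1.2 - 2)/(5 - 2) = -0.097778

P(1.2) = 6×L_0(1.2) + 2×L_1(1.2) + 5×L_2(1.2)
P(1.2) = 2.382222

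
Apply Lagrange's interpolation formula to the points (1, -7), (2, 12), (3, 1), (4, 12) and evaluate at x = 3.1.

Lagrange interpolation formula:
P(x) = Σ yᵢ × Lᵢ(x)
where Lᵢ(x) = Π_{j≠i} (x - xⱼ)/(xᵢ - xⱼ)

L_0(3.1) = (3.1 - 2)/(1 - 2) × (3.1 - 3)/(1 - 3) × (3.1 - 4)/(1 - 4) = 0.016500
L_1(3.1) = (3.1 - 1)/(2 - 1) × (3.1 - 3)/(2 - 3) × (3.1 - 4)/(2 - 4) = -0.094500
L_2(3.1) = (3.1 - 1)/(3 - 1) × (3.1 - 2)/(3 - 2) × (3.1 - 4)/(3 - 4) = 1.039500
L_3(3.1) = (3.1 - 1)/(4 - 1) × (3.1 - 2)/(4 - 2) × (3.1 - 3)/(4 - 3) = 0.038500

P(3.1) = (-7)×L_0(3.1) + 12×L_1(3.1) + 1×L_2(3.1) + 12×L_3(3.1)
P(3.1) = 0.252000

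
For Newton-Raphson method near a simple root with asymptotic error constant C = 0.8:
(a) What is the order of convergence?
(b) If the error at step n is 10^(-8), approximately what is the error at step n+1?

(a) Newton-Raphson has quadratic (order 2) convergence near simple roots.
    This means |e_{n+1}| ≈ C|e_n|².

(b) With |e_n| = 10^(-8) and C = 0.8:
    |e_{n+1}| ≈ 0.8 × (10^(-8))² = 0.8 × 10^(-16)

(a) 2 (quadratic); (b) |e_{n+1}| ≈ 8.000e-17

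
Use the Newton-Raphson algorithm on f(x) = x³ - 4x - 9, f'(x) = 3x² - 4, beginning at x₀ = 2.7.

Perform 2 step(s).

f(x) = x³ - 4x - 9
f'(x) = 3x² - 4
x₀ = 2.7

Newton-Raphson formula: x_{n+1} = x_n - f(x_n)/f'(x_n)

Iteration 1:
  f(2.700000) = -0.117000
  f'(2.700000) = 17.870000
  x_1 = 2.700000 - (-0.117000)/17.870000 = 2.706547
Iteration 2:
  f(2.706547) = 0.000348
  f'(2.706547) = 17.976195
  x_2 = 2.706547 - 0.000348/17.976195 = 2.706528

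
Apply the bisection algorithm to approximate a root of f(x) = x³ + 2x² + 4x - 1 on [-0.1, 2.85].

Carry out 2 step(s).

f(x) = x³ + 2x² + 4x - 1
Initial interval: [-0.1, 2.85]

Iteration 1:
  c_1 = (-0.100000 + 2.850000)/2 = 1.375000
  f(c_1) = f(1.375000) = 10.880859
  f(a) × f(c) < 0, new interval: [-0.100000, 1.375000]
Iteration 2:
  c_2 = (-0.100000 + 1.375000)/2 = 0.637500
  f(c_2) = f(0.637500) = 2.621896
  f(a) × f(c) < 0, new interval: [-0.100000, 0.637500]

After 2 iteration(s), the approximation is c_2 = 0.637500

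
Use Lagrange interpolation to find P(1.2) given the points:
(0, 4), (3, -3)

Lagrange interpolation formula:
P(x) = Σ yᵢ × Lᵢ(x)
where Lᵢ(x) = Π_{j≠i} (x - xⱼ)/(xᵢ - xⱼ)

L_0(1.2) = (1.2 - 3)/(0 - 3) = 0.600000
L_1(1.2) = (1.2 - 0)/(3 - 0) = 0.400000

P(1.2) = 4×L_0(1.2) + (-3)×L_1(1.2)
P(1.2) = 1.200000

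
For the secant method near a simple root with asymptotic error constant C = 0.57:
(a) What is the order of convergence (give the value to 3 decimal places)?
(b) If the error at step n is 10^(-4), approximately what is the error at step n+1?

(a) Secant method has superlinear convergence with order φ = (1+√5)/2 ≈ 1.618.
    This means |e_{n+1}| ≈ C|e_n|^1.618.

(b) With |e_n| = 10^(-4) and C = 0.57:
    |e_{n+1}| ≈ 0.57 × (10^(-4))^1.618 = 0.57 × 10^(-6.47)

(a) ≈ 1.618 (golden ratio); (b) |e_{n+1}| ≈ 1.922e-07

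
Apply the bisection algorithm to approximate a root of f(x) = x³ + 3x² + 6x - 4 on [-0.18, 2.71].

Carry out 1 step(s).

f(x) = x³ + 3x² + 6x - 4
Initial interval: [-0.18, 2.71]

Iteration 1:
  c_1 = (-0.180000 + 2.710000)/2 = 1.265000
  f(c_1) = f(1.265000) = 10.414960
  f(a) × f(c) < 0, new interval: [-0.180000, 1.265000]

After 1 iteration(s), the approximation is c_1 = 1.265000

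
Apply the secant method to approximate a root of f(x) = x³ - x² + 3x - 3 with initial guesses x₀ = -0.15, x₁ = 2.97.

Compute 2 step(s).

f(x) = x³ - x² + 3x - 3
x₀ = -0.15, x₁ = 2.97

Secant formula: x_{n+1} = x_n - f(x_n)(x_n - x_{n-1})/(f(x_n) - f(x_{n-1}))

Iteration 1:
  f(-0.150000) = -3.475875
  f(2.970000) = 23.287173
  x_2 = 2.970000 - 23.287173×(2.970000 - (-0.150000))/(23.287173 - (-3.475875))
       = 0.255213
Iteration 2:
  f(2.970000) = 23.287173
  f(0.255213) = -2.282872
  x_3 = 0.255213 - (-2.282872)×(0.255213 - 2.970000)/(-2.282872 - 23.287173)
       = 0.497587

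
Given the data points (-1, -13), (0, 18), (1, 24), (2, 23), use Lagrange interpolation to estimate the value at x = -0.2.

Lagrange interpolation formula:
P(x) = Σ yᵢ × Lᵢ(x)
where Lᵢ(x) = Π_{j≠i} (x - xⱼ)/(xᵢ - xⱼ)

L_0(-0.2) = (-0.2 - 0)/(-1 - 0) × (-0.2 - 1)/(-1 - 1) × (-0.2 - 2)/(-1 - 2) = 0.088000
L_1(-0.2) = (-0.2 - (-1))/(0 - (-1)) × (-0.2 - 1)/(0 - 1) × (-0.2 - 2)/(0 - 2) = 1.056000
L_2(-0.2) = (-0.2 - (-1))/(1 - (-1)) × (-0.2 - 0)/(1 - 0) × (-0.2 - 2)/(1 - 2) = -0.176000
L_3(-0.2) = (-0.2 - (-1))/(2 - (-1)) × (-0.2 - 0)/(2 - 0) × (-0.2 - 1)/(2 - 1) = 0.032000

P(-0.2) = (-13)×L_0(-0.2) + 18×L_1(-0.2) + 24×L_2(-0.2) + 23×L_3(-0.2)
P(-0.2) = 14.376000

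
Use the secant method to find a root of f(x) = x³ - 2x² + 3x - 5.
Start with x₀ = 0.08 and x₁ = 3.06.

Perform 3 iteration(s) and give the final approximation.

f(x) = x³ - 2x² + 3x - 5
x₀ = 0.08, x₁ = 3.06

Secant formula: x_{n+1} = x_n - f(x_n)(x_n - x_{n-1})/(f(x_n) - f(x_{n-1}))

Iteration 1:
  f(0.080000) = -4.772288
  f(3.060000) = 14.105416
  x_2 = 3.060000 - 14.105416×(3.060000 - 0.080000)/(14.105416 - (-4.772288))
       = 0.833345
Iteration 2:
  f(3.060000) = 14.105416
  f(0.833345) = -3.310165
  x_3 = 0.833345 - (-3.310165)×(0.833345 - 3.060000)/(-3.310165 - 14.105416)
       = 1.256563
Iteration 3:
  f(0.833345) = -3.310165
  f(1.256563) = -2.404161
  x_4 = 1.256563 - (-2.404161)×(1.256563 - 0.833345)/(-2.404161 - (-3.310165))
       = 2.379610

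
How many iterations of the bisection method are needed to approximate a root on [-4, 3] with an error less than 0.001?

We need (b-a)/2^n ≤ 0.001
(3 - (-4))/2^n ≤ 0.001
7/2^n ≤ 0.001
2^n ≥ 7000
n ≥ log₂(7000) = 12.77
n ≥ 13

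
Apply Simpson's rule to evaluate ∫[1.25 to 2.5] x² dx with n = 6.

f(x) = x²
a = 1.25, b = 2.5, n = 6
h = (b - a)/n = 0.208333

Simpson's rule: (h/3)[f(x₀) + 4f(x₁) + 2f(x₂) + ... + f(xₙ)]

x_0 = 1.2500, f(x_0) = 1.562500, coefficient = 1
x_1 = 1.4583, f(x_1) = 2.126736, coefficient = 4
x_2 = 1.6667, f(x_2) = 2.777778, coefficient = 2
x_3 = 1.8750, f(x_3) = 3.515625, coefficient = 4
x_4 = 2.0833, f(x_4) = 4.340278, coefficient = 2
x_5 = 2.2917, f(x_5) = 5.251736, coefficient = 4
x_6 = 2.5000, f(x_6) = 6.250000, coefficient = 1

I ≈ (0.208333/3) × 65.625000 = 4.557292
Exact value: 4.557292
Error: 0.000000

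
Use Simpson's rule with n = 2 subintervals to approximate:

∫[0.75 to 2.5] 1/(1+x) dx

f(x) = 1/(1+x)
a = 0.75, b = 2.5, n = 2
h = (b - a)/n = 0.875000

Simpson's rule: (h/3)[f(x₀) + 4f(x₁) + 2f(x₂) + ... + f(xₙ)]

x_0 = 0.7500, f(x_0) = 0.571429, coefficient = 1
x_1 = 1.6250, f(x_1) = 0.380952, coefficient = 4
x_2 = 2.5000, f(x_2) = 0.285714, coefficient = 1

I ≈ (0.875000/3) × 2.380952 = 0.694444
Exact value: 0.693147
Error: 0.001297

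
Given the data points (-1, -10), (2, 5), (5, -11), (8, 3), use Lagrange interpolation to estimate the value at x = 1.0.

Lagrange interpolation formula:
P(x) = Σ yᵢ × Lᵢ(x)
where Lᵢ(x) = Π_{j≠i} (x - xⱼ)/(xᵢ - xⱼ)

L_0(1.0) = (1.0 - 2)/(-1 - 2) × (1.0 - 5)/(-1 - 5) × (1.0 - 8)/(-1 - 8) = 0.172840
L_1(1.0) = (1.0 - (-1))/(2 - (-1)) × (1.0 - 5)/(2 - 5) × (1.0 - 8)/(2 - 8) = 1.037037
L_2(1.0) = (1.0 - (-1))/(5 - (-1)) × (1.0 - 2)/(5 - 2) × (1.0 - 8)/(5 - 8) = -0.259259
L_3(1.0) = (1.0 - (-1))/(8 - (-1)) × (1.0 - 2)/(8 - 2) × (1.0 - 5)/(8 - 5) = 0.049383

P(1.0) = (-10)×L_0(1.0) + 5×L_1(1.0) + (-11)×L_2(1.0) + 3×L_3(1.0)
P(1.0) = 6.456790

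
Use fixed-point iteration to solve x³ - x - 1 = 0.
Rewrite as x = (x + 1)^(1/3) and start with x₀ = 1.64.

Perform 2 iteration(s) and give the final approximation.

Equation: x³ - x - 1 = 0
Fixed-point form: x = (x + 1)^(1/3)
x₀ = 1.64

x_1 = g(1.640000) = 1.382085
x_2 = g(1.382085) = 1.335526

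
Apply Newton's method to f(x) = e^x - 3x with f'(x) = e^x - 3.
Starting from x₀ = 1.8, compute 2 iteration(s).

f(x) = e^x - 3x
f'(x) = e^x - 3
x₀ = 1.8

Newton-Raphson formula: x_{n+1} = x_n - f(x_n)/f'(x_n)

Iteration 1:
  f(1.800000) = 0.649647
  f'(1.800000) = 3.049647
  x_1 = 1.800000 - 0.649647/3.049647 = 1.586976
Iteration 2:
  f(1.586976) = 0.128015
  f'(1.586976) = 1.888943
  x_2 = 1.586976 - 0.128015/1.888943 = 1.519206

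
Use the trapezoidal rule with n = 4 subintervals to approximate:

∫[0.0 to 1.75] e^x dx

f(x) = e^x
a = 0.0, b = 1.75, n = 4
h = (b - a)/n = 0.437500

Trapezoidal rule: (h/2)[f(x₀) + 2f(x₁) + 2f(x₂) + ... + f(xₙ)]

x_0 = 0.0000, f(x_0) = 1.000000, coefficient = 1
x_1 = 0.4375, f(x_1) = 1.548830, coefficient = 2
x_2 = 0.8750, f(x_2) = 2.398875, coefficient = 2
x_3 = 1.3125, f(x_3) = 3.715451, coefficient = 2
x_4 = 1.7500, f(x_4) = 5.754603, coefficient = 1

I ≈ (0.437500/2) × 22.080915 = 4.830200
Exact value: 4.754603
Error: 0.075598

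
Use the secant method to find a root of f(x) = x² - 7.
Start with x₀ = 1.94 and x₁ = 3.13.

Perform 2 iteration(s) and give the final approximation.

f(x) = x² - 7
x₀ = 1.94, x₁ = 3.13

Secant formula: x_{n+1} = x_n - f(x_n)(x_n - x_{n-1})/(f(x_n) - f(x_{n-1}))

Iteration 1:
  f(1.940000) = -3.236400
  f(3.130000) = 2.796900
  x_2 = 3.130000 - 2.796900×(3.130000 - 1.940000)/(2.796900 - (-3.236400))
       = 2.578343
Iteration 2:
  f(3.130000) = 2.796900
  f(2.578343) = -0.352146
  x_3 = 2.578343 - (-0.352146)×(2.578343 - 3.130000)/(-0.352146 - 2.796900)
       = 2.640033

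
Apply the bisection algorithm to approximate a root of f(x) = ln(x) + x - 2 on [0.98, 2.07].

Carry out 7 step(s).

f(x) = ln(x) + x - 2
Initial interval: [0.98, 2.07]

Iteration 1:
  c_1 = (0.980000 + 2.070000)/2 = 1.525000
  f(c_1) = f(1.525000) = -0.053006
  f(a) × f(c) ≥ 0, new interval: [1.525000, 2.070000]
Iteration 2:
  c_2 = (1.525000 + 2.070000)/2 = 1.797500
  f(c_2) = f(1.797500) = 0.383897
  f(a) × f(c) < 0, new interval: [1.525000, 1.797500]
Iteration 3:
  c_3 = (1.525000 + 1.797500)/2 = 1.661250
  f(c_3) = f(1.661250) = 0.168820
  f(a) × f(c) < 0, new interval: [1.525000, 1.661250]
Iteration 4:
  c_4 = (1.525000 + 1.661250)/2 = 1.593125
  f(c_4) = f(1.593125) = 0.058822
  f(a) × f(c) < 0, new interval: [1.525000, 1.593125]
Iteration 5:
  c_5 = (1.525000 + 1.593125)/2 = 1.559063
  f(c_5) = f(1.559063) = 0.003147
  f(a) × f(c) < 0, new interval: [1.525000, 1.559063]
Iteration 6:
  c_6 = (1.525000 + 1.559063)/2 = 1.542031
  f(c_6) = f(1.542031) = -0.024868
  f(a) × f(c) ≥ 0, new interval: [1.542031, 1.559063]
Iteration 7:
  c_7 = (1.542031 + 1.559063)/2 = 1.550547
  f(c_7) = f(1.550547) = -0.010845
  f(a) × f(c) ≥ 0, new interval: [1.550547, 1.559063]

After 7 iteration(s), the approximation is c_7 = 1.550547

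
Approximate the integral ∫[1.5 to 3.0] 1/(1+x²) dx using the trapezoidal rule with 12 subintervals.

f(x) = 1/(1+x²)
a = 1.5, b = 3.0, n = 12
h = (b - a)/n = 0.125000

Trapezoidal rule: (h/2)[f(x₀) + 2f(x₁) + 2f(x₂) + ... + f(xₙ)]

x_0 = 1.5000, f(x_0) = 0.307692, coefficient = 1
x_1 = 1.6250, f(x_1) = 0.274678, coefficient = 2
x_2 = 1.7500, f(x_2) = 0.246154, coefficient = 2
x_3 = 1.8750, f(x_3) = 0.221453, coefficient = 2
x_4 = 2.0000, f(x_4) = 0.200000, coefficient = 2
x_5 = 2.1250, f(x_5) = 0.181303, coefficient = 2
x_6 = 2.2500, f(x_6) = 0.164948, coefficient = 2
x_7 = 2.3750, f(x_7) = 0.150588, coefficient = 2
x_8 = 2.5000, f(x_8) = 0.137931, coefficient = 2
x_9 = 2.6250, f(x_9) = 0.126733, coefficient = 2
x_10 = 2.7500, f(x_10) = 0.116788, coefficient = 2
x_11 = 2.8750, f(x_11) = 0.107926, coefficient = 2
x_12 = 3.0000, f(x_12) = 0.100000, coefficient = 1

I ≈ (0.125000/2) × 4.264698 = 0.266544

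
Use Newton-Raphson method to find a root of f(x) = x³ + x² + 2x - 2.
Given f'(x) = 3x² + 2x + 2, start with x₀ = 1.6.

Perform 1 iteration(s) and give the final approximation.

f(x) = x³ + x² + 2x - 2
f'(x) = 3x² + 2x + 2
x₀ = 1.6

Newton-Raphson formula: x_{n+1} = x_n - f(x_n)/f'(x_n)

Iteration 1:
  f(1.600000) = 7.856000
  f'(1.600000) = 12.880000
  x_1 = 1.600000 - 7.856000/12.880000 = 0.990062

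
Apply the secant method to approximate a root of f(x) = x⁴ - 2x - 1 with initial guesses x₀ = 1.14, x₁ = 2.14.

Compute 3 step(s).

f(x) = x⁴ - 2x - 1
x₀ = 1.14, x₁ = 2.14

Secant formula: x_{n+1} = x_n - f(x_n)(x_n - x_{n-1})/(f(x_n) - f(x_{n-1}))

Iteration 1:
  f(1.140000) = -1.591040
  f(2.140000) = 15.692736
  x_2 = 2.140000 - 15.692736×(2.140000 - 1.140000)/(15.692736 - (-1.591040))
       = 1.232054
Iteration 2:
  f(2.140000) = 15.692736
  f(1.232054) = -1.159915
  x_3 = 1.232054 - (-1.159915)×(1.232054 - 2.140000)/(-1.159915 - 15.692736)
       = 1.294545
Iteration 3:
  f(1.232054) = -1.159915
  f(1.294545) = -0.780628
  x_4 = 1.294545 - (-0.780628)×(1.294545 - 1.232054)/(-0.780628 - (-1.159915))
       = 1.423161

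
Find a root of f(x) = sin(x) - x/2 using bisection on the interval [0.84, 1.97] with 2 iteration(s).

f(x) = sin(x) - x/2
Initial interval: [0.84, 1.97]

Iteration 1:
  c_1 = (0.840000 + 1.970000)/2 = 1.405000
  f(c_1) = f(1.405000) = 0.283787
  f(a) × f(c) ≥ 0, new interval: [1.405000, 1.970000]
Iteration 2:
  c_2 = (1.405000 + 1.970000)/2 = 1.687500
  f(c_2) = f(1.687500) = 0.149448
  f(a) × f(c) ≥ 0, new interval: [1.687500, 1.970000]

After 2 iteration(s), the approximation is c_2 = 1.687500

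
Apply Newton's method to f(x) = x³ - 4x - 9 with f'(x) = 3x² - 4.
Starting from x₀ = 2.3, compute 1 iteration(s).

f(x) = x³ - 4x - 9
f'(x) = 3x² - 4
x₀ = 2.3

Newton-Raphson formula: x_{n+1} = x_n - f(x_n)/f'(x_n)

Iteration 1:
  f(2.300000) = -6.033000
  f'(2.300000) = 11.870000
  x_1 = 2.300000 - (-6.033000)/11.870000 = 2.808256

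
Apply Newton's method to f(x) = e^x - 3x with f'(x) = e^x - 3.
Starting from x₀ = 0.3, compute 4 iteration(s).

f(x) = e^x - 3x
f'(x) = e^x - 3
x₀ = 0.3

Newton-Raphson formula: x_{n+1} = x_n - f(x_n)/f'(x_n)

Iteration 1:
  f(0.300000) = 0.449859
  f'(0.300000) = -1.650141
  x_1 = 0.300000 - 0.449859/(-1.650141) = 0.572618
Iteration 2:
  f(0.572618) = 0.055048
  f'(0.572618) = -1.227097
  x_2 = 0.572618 - 0.055048/(-1.227097) = 0.617479
Iteration 3:
  f(0.617479) = 0.001811
  f'(0.617479) = -1.145753
  x_3 = 0.617479 - 0.001811/(-1.145753) = 0.619059
Iteration 4:
  f(0.619059) = 0.000002
  f'(0.619059) = -1.142820
  x_4 = 0.619059 - 0.000002/(-1.142820) = 0.619061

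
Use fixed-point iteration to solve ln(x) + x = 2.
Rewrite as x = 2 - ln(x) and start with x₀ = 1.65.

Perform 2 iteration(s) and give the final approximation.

Equation: ln(x) + x = 2
Fixed-point form: x = 2 - ln(x)
x₀ = 1.65

x_1 = g(1.650000) = 1.499225
x_2 = g(1.499225) = 1.595052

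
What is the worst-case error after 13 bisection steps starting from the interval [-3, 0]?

Bisection error bound: |error| ≤ (b-a)/2^n
|error| ≤ (0 - (-3))/2^13 = 3/2^13
|error| ≤ 0.0003662109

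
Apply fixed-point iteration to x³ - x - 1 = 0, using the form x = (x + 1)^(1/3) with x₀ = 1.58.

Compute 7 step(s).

Equation: x³ - x - 1 = 0
Fixed-point form: x = (x + 1)^(1/3)
x₀ = 1.58

x_1 = g(1.580000) = 1.371534
x_2 = g(1.371534) = 1.333551
x_3 = g(1.333551) = 1.326394
x_4 = g(1.326394) = 1.325036
x_5 = g(1.325036) = 1.324778
x_6 = g(1.324778) = 1.324729
x_7 = g(1.324729) = 1.324720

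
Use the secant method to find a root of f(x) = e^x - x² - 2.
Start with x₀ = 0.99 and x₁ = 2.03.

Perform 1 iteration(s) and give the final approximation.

f(x) = e^x - x² - 2
x₀ = 0.99, x₁ = 2.03

Secant formula: x_{n+1} = x_n - f(x_n)(x_n - x_{n-1})/(f(x_n) - f(x_{n-1}))

Iteration 1:
  f(0.990000) = -0.288866
  f(2.030000) = 1.493186
  x_2 = 2.030000 - 1.493186×(2.030000 - 0.990000)/(1.493186 - (-0.288866))
       = 1.158581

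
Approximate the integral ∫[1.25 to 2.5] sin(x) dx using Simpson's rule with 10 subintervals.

f(x) = sin(x)
a = 1.25, b = 2.5, n = 10
h = (b - a)/n = 0.125000

Simpson's rule: (h/3)[f(x₀) + 4f(x₁) + 2f(x₂) + ... + f(xₙ)]

x_0 = 1.2500, f(x_0) = 0.948985, coefficient = 1
x_1 = 1.3750, f(x_1) = 0.980893, coefficient = 4
x_2 = 1.5000, f(x_2) = 0.997495, coefficient = 2
x_3 = 1.6250, f(x_3) = 0.998531, coefficient = 4
x_4 = 1.7500, f(x_4) = 0.983986, coefficient = 2
x_5 = 1.8750, f(x_5) = 0.954086, coefficient = 4
x_6 = 2.0000, f(x_6) = 0.909297, coefficient = 2
x_7 = 2.1250, f(x_7) = 0.850320, coefficient = 4
x_8 = 2.2500, f(x_8) = 0.778073, coefficient = 2
x_9 = 2.3750, f(x_9) = 0.693685, coefficient = 4
x_10 = 2.5000, f(x_10) = 0.598472, coefficient = 1

I ≈ (0.125000/3) × 26.795220 = 1.116467
Exact value: 1.116466
Error: 0.000002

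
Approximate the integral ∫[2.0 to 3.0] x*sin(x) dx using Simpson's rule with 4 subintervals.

f(x) = x*sin(x)
a = 2.0, b = 3.0, n = 4
h = (b - a)/n = 0.250000

Simpson's rule: (h/3)[f(x₀) + 4f(x₁) + 2f(x₂) + ... + f(xₙ)]

x_0 = 2.0000, f(x_0) = 1.818595, coefficient = 1
x_1 = 2.2500, f(x_1) = 1.750665, coefficient = 4
x_2 = 2.5000, f(x_2) = 1.496180, coefficient = 2
x_3 = 2.7500, f(x_3) = 1.049568, coefficient = 4
x_4 = 3.0000, f(x_4) = 0.423360, coefficient = 1

I ≈ (0.250000/3) × 16.435245 = 1.369604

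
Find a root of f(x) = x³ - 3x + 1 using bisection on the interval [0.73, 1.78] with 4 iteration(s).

f(x) = x³ - 3x + 1
Initial interval: [0.73, 1.78]

Iteration 1:
  c_1 = (0.730000 + 1.780000)/2 = 1.255000
  f(c_1) = f(1.255000) = -0.788344
  f(a) × f(c) ≥ 0, new interval: [1.255000, 1.780000]
Iteration 2:
  c_2 = (1.255000 + 1.780000)/2 = 1.517500
  f(c_2) = f(1.517500) = -0.057992
  f(a) × f(c) ≥ 0, new interval: [1.517500, 1.780000]
Iteration 3:
  c_3 = (1.517500 + 1.780000)/2 = 1.648750
  f(c_3) = f(1.648750) = 0.535673
  f(a) × f(c) < 0, new interval: [1.517500, 1.648750]
Iteration 4:
  c_4 = (1.517500 + 1.648750)/2 = 1.583125
  f(c_4) = f(1.583125) = 0.218387
  f(a) × f(c) < 0, new interval: [1.517500, 1.583125]

After 4 iteration(s), the approximation is c_4 = 1.583125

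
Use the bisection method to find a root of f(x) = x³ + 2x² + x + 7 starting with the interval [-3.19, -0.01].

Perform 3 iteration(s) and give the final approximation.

f(x) = x³ + 2x² + x + 7
Initial interval: [-3.19, -0.01]

Iteration 1:
  c_1 = (-3.190000 + (-0.010000))/2 = -1.600000
  f(c_1) = f(-1.600000) = 6.424000
  f(a) × f(c) < 0, new interval: [-3.190000, -1.600000]
Iteration 2:
  c_2 = (-3.190000 + (-1.600000))/2 = -2.395000
  f(c_2) = f(-2.395000) = 2.339270
  f(a) × f(c) < 0, new interval: [-3.190000, -2.395000]
Iteration 3:
  c_3 = (-3.190000 + (-2.395000))/2 = -2.792500
  f(c_3) = f(-2.792500) = -1.972460
  f(a) × f(c) ≥ 0, new interval: [-2.792500, -2.395000]

After 3 iteration(s), the approximation is c_3 = -2.792500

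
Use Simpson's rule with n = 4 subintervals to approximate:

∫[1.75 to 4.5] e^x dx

f(x) = e^x
a = 1.75, b = 4.5, n = 4
h = (b - a)/n = 0.687500

Simpson's rule: (h/3)[f(x₀) + 4f(x₁) + 2f(x₂) + ... + f(xₙ)]

x_0 = 1.7500, f(x_0) = 5.754603, coefficient = 1
x_1 = 2.4375, f(x_1) = 11.444394, coefficient = 4
x_2 = 3.1250, f(x_2) = 22.759895, coefficient = 2
x_3 = 3.8125, f(x_3) = 45.263456, coefficient = 4
x_4 = 4.5000, f(x_4) = 90.017131, coefficient = 1

I ≈ (0.687500/3) × 368.122925 = 84.361504
Exact value: 84.262529
Error: 0.098975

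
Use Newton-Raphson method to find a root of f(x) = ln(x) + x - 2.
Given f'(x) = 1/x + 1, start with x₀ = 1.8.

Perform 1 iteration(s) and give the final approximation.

f(x) = ln(x) + x - 2
f'(x) = 1/x + 1
x₀ = 1.8

Newton-Raphson formula: x_{n+1} = x_n - f(x_n)/f'(x_n)

Iteration 1:
  f(1.800000) = 0.387787
  f'(1.800000) = 1.555556
  x_1 = 1.800000 - 0.387787/1.555556 = 1.550709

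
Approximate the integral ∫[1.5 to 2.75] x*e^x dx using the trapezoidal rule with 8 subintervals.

f(x) = x*e^x
a = 1.5, b = 2.75, n = 8
h = (b - a)/n = 0.156250

Trapezoidal rule: (h/2)[f(x₀) + 2f(x₁) + 2f(x₂) + ... + f(xₙ)]

x_0 = 1.5000, f(x_0) = 6.722534, coefficient = 1
x_1 = 1.6562, f(x_1) = 8.678130, coefficient = 2
x_2 = 1.8125, f(x_2) = 11.102909, coefficient = 2
x_3 = 1.9688, f(x_3) = 14.099634, coefficient = 2
x_4 = 2.1250, f(x_4) = 17.792407, coefficient = 2
x_5 = 2.2812, f(x_5) = 22.330948, coefficient = 2
x_6 = 2.4375, f(x_6) = 27.895710, coefficient = 2
x_7 = 2.5938, f(x_7) = 34.703991, coefficient = 2
x_8 = 2.7500, f(x_8) = 43.017238, coefficient = 1

I ≈ (0.156250/2) × 322.947229 = 25.230252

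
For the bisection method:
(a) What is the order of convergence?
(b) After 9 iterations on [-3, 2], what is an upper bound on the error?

(a) Bisection has linear (order 1) convergence; the error is halved each step.

(b) Error bound = (b-a)/2^n = (2 - (-3))/2^{9}
    = 5/2^{9}

(a) 1 (linear); (b) error ≤ 9.77e-03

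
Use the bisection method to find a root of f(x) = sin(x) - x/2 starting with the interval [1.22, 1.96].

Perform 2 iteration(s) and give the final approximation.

f(x) = sin(x) - x/2
Initial interval: [1.22, 1.96]

Iteration 1:
  c_1 = (1.220000 + 1.960000)/2 = 1.590000
  f(c_1) = f(1.590000) = 0.204816
  f(a) × f(c) ≥ 0, new interval: [1.590000, 1.960000]
Iteration 2:
  c_2 = (1.590000 + 1.960000)/2 = 1.775000
  f(c_2) = f(1.775000) = 0.091723
  f(a) × f(c) ≥ 0, new interval: [1.775000, 1.960000]

After 2 iteration(s), the approximation is c_2 = 1.775000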